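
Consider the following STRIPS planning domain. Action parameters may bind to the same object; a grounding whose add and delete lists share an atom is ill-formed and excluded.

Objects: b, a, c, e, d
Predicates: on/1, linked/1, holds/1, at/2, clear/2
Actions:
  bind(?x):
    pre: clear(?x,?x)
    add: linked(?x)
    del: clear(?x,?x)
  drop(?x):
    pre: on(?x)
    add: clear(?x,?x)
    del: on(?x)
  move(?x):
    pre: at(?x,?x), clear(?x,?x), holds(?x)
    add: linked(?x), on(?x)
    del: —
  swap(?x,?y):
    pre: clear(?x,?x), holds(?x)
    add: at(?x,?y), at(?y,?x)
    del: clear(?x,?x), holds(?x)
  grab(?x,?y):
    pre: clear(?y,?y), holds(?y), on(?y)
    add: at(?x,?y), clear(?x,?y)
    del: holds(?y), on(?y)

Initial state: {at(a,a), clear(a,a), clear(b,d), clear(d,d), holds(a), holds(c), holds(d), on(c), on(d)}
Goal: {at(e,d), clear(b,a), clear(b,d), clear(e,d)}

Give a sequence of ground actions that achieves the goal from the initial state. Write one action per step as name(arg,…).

move(a); grab(b,a); grab(e,d)

1. move(a)  →  {at(a,a), clear(a,a), clear(b,d), clear(d,d), holds(a), holds(c), holds(d), linked(a), on(a), on(c), on(d)}
2. grab(b,a)  →  {at(a,a), at(b,a), clear(a,a), clear(b,a), clear(b,d), clear(d,d), holds(c), holds(d), linked(a), on(c), on(d)}
3. grab(e,d)  →  {at(a,a), at(b,a), at(e,d), clear(a,a), clear(b,a), clear(b,d), clear(d,d), clear(e,d), holds(c), linked(a), on(c)}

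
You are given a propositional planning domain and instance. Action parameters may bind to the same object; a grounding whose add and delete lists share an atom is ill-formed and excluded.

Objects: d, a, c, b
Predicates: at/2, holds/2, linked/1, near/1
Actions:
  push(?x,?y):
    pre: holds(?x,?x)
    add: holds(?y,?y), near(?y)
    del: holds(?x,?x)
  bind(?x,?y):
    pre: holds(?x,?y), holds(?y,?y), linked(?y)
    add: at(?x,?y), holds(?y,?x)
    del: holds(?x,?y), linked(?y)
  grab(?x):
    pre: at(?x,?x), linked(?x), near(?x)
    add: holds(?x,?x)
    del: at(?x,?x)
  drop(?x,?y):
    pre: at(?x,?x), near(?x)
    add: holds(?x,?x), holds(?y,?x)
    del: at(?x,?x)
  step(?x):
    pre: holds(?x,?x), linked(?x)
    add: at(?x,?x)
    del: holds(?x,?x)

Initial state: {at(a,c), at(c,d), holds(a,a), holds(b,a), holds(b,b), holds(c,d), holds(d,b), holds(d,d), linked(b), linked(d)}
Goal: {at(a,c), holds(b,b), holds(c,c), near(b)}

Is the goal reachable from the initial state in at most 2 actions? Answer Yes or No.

Yes

1. push(d,c)  →  {at(a,c), at(c,d), holds(a,a), holds(b,a), holds(b,b), holds(c,c), holds(c,d), holds(d,b), linked(b), linked(d), near(c)}
2. push(a,b)  →  {at(a,c), at(c,d), holds(b,a), holds(b,b), holds(c,c), holds(c,d), holds(d,b), linked(b), linked(d), near(b), near(c)}
optimal plan length = 2; 2 ≤ 2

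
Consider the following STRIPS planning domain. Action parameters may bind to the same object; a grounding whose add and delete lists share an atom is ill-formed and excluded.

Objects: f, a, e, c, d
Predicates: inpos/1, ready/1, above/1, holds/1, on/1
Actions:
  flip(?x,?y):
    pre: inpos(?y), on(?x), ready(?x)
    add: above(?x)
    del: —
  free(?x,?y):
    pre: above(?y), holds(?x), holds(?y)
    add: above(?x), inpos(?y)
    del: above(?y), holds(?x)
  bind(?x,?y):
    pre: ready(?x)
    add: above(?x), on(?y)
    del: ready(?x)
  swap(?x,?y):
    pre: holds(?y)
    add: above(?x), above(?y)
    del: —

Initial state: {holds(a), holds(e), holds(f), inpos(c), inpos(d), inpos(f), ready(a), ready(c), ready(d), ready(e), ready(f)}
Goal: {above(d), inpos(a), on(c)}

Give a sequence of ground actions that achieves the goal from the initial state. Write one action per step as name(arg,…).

bind(f,c); swap(d,a); free(f,a)

1. bind(f,c)  →  {above(f), holds(a), holds(e), holds(f), inpos(c), inpos(d), inpos(f), on(c), ready(a), ready(c), ready(d), ready(e)}
2. swap(d,a)  →  {above(a), above(d), above(f), holds(a), holds(e), holds(f), inpos(c), inpos(d), inpos(f), on(c), ready(a), ready(c), ready(d), ready(e)}
3. free(f,a)  →  {above(d), above(f), holds(a), holds(e), inpos(a), inpos(c), inpos(d), inpos(f), on(c), ready(a), ready(c), ready(d), ready(e)}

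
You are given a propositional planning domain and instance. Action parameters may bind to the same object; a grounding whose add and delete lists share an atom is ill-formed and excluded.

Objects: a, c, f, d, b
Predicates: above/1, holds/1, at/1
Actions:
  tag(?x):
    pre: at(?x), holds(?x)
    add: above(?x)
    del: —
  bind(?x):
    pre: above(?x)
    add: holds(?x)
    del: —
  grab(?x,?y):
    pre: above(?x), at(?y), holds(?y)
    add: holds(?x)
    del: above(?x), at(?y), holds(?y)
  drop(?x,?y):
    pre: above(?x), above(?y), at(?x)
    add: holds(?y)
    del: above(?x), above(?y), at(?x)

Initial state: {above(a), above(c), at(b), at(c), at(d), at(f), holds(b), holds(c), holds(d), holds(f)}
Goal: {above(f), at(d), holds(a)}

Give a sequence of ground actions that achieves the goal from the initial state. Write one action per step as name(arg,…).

1. tag(f)  →  {above(a), above(c), above(f), at(b), at(c), at(d), at(f), holds(b), holds(c), holds(d), holds(f)}
2. bind(a)  →  {above(a), above(c), above(f), at(b), at(c), at(d), at(f), holds(a), holds(b), holds(c), holds(d), holds(f)}

tag(f); bind(a)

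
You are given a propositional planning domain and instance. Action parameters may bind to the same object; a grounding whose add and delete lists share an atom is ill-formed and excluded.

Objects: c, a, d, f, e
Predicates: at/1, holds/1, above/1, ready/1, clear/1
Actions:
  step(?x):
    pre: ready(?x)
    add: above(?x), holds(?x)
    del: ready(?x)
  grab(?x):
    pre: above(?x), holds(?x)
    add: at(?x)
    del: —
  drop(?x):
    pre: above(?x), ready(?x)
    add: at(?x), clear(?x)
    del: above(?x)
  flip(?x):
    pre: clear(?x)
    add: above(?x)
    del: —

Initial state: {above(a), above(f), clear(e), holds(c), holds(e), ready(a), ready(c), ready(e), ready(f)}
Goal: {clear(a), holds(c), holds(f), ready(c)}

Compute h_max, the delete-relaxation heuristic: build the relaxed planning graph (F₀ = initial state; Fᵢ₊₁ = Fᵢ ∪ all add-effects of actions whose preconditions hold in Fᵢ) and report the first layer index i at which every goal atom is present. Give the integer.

F0 = init (9 atoms)
F1 = F0 ∪ {above(c), above(e), at(a), at(f), clear(a), clear(f), holds(a), holds(f)}  (17 atoms)
goal ⊆ F1  ⇒  h_max = 1

1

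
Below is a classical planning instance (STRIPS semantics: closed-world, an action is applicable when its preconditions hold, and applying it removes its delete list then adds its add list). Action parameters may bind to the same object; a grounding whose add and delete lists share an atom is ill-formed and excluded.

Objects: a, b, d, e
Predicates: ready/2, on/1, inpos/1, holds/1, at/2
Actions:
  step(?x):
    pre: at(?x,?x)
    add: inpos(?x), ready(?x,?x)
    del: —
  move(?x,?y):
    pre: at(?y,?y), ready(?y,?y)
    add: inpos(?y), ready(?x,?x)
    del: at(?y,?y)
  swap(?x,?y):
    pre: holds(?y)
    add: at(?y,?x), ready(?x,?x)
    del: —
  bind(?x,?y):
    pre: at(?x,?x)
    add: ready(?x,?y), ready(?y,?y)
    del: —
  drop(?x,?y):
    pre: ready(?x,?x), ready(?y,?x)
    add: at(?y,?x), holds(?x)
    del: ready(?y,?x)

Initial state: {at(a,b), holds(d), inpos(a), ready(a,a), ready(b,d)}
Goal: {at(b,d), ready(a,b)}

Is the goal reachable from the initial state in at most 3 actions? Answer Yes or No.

No

1. swap(d,d)  →  {at(a,b), at(d,d), holds(d), inpos(a), ready(a,a), ready(b,d), ready(d,d)}
2. drop(a,a)  →  {at(a,a), at(a,b), at(d,d), holds(a), holds(d), inpos(a), ready(b,d), ready(d,d)}
3. bind(a,b)  →  {at(a,a), at(a,b), at(d,d), holds(a), holds(d), inpos(a), ready(a,b), ready(b,b), ready(b,d), ready(d,d)}
4. drop(d,b)  →  {at(a,a), at(a,b), at(b,d), at(d,d), holds(a), holds(d), inpos(a), ready(a,b), ready(b,b), ready(d,d)}
optimal plan length = 4; 4 > 3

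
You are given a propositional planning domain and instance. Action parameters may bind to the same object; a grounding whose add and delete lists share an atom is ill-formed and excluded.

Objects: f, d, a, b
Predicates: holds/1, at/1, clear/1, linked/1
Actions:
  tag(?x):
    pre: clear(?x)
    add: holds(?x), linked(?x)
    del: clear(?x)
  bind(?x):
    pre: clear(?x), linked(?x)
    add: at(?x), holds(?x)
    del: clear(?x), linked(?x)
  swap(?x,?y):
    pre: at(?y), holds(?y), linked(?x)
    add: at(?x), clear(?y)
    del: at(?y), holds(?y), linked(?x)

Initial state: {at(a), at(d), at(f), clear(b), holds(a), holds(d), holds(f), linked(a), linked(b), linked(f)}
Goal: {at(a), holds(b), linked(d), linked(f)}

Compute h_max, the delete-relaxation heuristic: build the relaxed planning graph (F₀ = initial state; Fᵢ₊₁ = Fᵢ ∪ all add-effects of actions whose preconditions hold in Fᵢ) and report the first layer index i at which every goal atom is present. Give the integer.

2

F0 = init (10 atoms)
F1 = F0 ∪ {at(b), clear(a), clear(d), clear(f), holds(b)}  (15 atoms)
F2 = F1 ∪ {linked(d)}  (16 atoms)
goal ⊆ F2  ⇒  h_max = 2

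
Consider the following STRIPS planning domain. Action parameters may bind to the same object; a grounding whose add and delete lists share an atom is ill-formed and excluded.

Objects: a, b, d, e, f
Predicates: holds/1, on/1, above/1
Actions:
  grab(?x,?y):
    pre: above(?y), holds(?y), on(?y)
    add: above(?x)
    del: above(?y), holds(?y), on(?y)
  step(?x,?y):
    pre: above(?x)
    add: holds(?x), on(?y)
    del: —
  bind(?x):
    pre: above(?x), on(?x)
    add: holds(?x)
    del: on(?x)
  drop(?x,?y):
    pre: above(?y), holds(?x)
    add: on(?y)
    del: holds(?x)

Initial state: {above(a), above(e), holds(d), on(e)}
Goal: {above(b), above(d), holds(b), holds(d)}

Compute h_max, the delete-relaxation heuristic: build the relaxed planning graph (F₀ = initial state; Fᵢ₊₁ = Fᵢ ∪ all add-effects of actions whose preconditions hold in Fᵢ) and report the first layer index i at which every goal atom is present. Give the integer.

F0 = init (4 atoms)
F1 = F0 ∪ {holds(a), holds(e), on(a), on(b), on(d), on(f)}  (10 atoms)
F2 = F1 ∪ {above(b), above(d), above(f)}  (13 atoms)
F3 = F2 ∪ {holds(b), holds(f)}  (15 atoms)
goal ⊆ F3  ⇒  h_max = 3

3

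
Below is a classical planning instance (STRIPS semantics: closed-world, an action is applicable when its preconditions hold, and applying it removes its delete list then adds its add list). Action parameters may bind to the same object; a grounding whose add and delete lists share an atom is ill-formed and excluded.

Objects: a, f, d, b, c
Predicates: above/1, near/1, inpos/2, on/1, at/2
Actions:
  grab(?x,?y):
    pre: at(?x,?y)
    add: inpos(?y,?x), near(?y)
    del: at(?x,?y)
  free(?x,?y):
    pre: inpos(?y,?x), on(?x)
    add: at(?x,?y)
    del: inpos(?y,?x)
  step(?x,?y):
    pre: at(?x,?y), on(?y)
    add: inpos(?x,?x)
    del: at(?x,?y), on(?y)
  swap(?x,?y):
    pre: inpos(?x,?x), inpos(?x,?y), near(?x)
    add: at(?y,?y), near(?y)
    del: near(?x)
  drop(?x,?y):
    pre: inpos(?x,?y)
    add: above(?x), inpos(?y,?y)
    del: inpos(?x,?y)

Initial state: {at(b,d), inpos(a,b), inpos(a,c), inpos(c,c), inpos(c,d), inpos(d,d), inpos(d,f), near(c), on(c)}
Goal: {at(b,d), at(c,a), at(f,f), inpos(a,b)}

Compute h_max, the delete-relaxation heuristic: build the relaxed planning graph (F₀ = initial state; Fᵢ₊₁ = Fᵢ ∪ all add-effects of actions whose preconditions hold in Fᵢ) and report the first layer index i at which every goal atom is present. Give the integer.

F0 = init (9 atoms)
F1 = F0 ∪ {above(a), above(c), above(d), at(c,a), at(c,c), at(d,d), inpos(b,b), inpos(d,b), inpos(f,f), near(d)}  (19 atoms)
F2 = F1 ∪ {at(b,b), at(f,f), near(a), near(b), near(f)}  (24 atoms)
goal ⊆ F2  ⇒  h_max = 2

2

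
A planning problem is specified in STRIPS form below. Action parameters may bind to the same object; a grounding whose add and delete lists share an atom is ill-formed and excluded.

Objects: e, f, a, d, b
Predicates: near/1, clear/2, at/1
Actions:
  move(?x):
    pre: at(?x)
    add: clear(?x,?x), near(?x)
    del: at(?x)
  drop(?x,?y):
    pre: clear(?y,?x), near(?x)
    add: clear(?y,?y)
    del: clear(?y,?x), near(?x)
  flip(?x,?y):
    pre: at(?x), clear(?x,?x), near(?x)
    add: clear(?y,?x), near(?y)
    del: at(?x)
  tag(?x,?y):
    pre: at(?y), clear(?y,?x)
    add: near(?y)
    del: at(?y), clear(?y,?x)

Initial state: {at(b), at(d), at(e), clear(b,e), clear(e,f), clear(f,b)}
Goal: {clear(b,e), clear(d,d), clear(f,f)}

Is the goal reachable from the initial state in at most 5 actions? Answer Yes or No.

1. move(d)  →  {at(b), at(e), clear(b,e), clear(d,d), clear(e,f), clear(f,b), near(d)}
2. move(b)  →  {at(e), clear(b,b), clear(b,e), clear(d,d), clear(e,f), clear(f,b), near(b), near(d)}
3. drop(b,f)  →  {at(e), clear(b,b), clear(b,e), clear(d,d), clear(e,f), clear(f,f), near(d)}
optimal plan length = 3; 3 ≤ 5

Yes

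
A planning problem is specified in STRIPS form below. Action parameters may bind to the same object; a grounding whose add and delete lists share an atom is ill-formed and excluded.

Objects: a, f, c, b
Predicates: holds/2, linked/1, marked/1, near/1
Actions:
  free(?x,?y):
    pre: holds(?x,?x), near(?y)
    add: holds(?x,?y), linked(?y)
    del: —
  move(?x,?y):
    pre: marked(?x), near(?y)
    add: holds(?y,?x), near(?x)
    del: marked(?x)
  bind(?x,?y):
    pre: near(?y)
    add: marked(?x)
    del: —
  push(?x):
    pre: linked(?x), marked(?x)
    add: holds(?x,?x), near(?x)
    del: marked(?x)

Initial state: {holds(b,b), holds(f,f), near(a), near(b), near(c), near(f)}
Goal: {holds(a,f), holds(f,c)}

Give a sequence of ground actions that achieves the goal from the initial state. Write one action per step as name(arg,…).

1. free(f,c)  →  {holds(b,b), holds(f,c), holds(f,f), linked(c), near(a), near(b), near(c), near(f)}
2. bind(f,a)  →  {holds(b,b), holds(f,c), holds(f,f), linked(c), marked(f), near(a), near(b), near(c), near(f)}
3. move(f,a)  →  {holds(a,f), holds(b,b), holds(f,c), holds(f,f), linked(c), near(a), near(b), near(c), near(f)}

free(f,c); bind(f,a); move(f,a)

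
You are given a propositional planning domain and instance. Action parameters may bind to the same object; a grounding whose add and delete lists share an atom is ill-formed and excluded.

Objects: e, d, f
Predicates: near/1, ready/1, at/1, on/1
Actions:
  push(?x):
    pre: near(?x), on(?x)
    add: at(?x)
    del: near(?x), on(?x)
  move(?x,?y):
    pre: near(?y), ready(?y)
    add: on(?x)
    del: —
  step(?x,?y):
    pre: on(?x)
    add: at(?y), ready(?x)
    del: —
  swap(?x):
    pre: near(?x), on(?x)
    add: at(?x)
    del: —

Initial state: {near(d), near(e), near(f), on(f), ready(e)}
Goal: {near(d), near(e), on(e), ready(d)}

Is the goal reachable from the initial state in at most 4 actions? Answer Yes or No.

1. move(e,e)  →  {near(d), near(e), near(f), on(e), on(f), ready(e)}
2. move(d,e)  →  {near(d), near(e), near(f), on(d), on(e), on(f), ready(e)}
3. step(d,e)  →  {at(e), near(d), near(e), near(f), on(d), on(e), on(f), ready(d), ready(e)}
optimal plan length = 3; 3 ≤ 4

Yes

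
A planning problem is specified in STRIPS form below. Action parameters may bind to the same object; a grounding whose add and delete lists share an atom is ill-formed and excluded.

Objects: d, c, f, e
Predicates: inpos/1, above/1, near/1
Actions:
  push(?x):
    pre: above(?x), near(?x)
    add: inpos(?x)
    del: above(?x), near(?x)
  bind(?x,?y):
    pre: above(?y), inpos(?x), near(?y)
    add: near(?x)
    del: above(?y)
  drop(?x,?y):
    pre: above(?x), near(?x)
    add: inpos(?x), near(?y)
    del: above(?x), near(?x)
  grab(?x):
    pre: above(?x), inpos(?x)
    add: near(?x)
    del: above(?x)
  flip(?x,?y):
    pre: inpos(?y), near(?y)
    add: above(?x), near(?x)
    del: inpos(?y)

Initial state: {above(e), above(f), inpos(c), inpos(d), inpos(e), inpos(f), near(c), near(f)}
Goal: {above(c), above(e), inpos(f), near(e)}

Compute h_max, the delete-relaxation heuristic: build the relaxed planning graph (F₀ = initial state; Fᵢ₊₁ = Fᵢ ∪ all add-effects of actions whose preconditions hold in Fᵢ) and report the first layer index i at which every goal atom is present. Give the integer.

F0 = init (8 atoms)
F1 = F0 ∪ {above(c), above(d), near(d), near(e)}  (12 atoms)
goal ⊆ F1  ⇒  h_max = 1

1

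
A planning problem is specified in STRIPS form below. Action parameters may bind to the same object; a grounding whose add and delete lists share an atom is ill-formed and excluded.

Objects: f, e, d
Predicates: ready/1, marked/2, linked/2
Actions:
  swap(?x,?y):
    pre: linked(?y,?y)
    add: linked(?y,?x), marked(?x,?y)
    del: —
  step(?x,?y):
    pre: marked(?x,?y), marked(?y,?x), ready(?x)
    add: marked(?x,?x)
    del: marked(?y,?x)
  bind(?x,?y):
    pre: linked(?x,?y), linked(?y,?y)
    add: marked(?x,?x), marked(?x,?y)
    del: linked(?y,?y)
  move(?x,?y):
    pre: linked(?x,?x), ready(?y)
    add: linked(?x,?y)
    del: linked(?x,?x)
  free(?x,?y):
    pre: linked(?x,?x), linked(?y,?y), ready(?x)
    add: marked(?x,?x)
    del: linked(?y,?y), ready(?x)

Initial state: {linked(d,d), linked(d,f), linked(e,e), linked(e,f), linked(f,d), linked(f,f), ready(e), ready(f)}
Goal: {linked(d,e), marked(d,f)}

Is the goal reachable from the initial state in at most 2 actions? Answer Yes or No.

1. swap(e,d)  →  {linked(d,d), linked(d,e), linked(d,f), linked(e,e), linked(e,f), linked(f,d), linked(f,f), marked(e,d), ready(e), ready(f)}
2. swap(d,f)  →  {linked(d,d), linked(d,e), linked(d,f), linked(e,e), linked(e,f), linked(f,d), linked(f,f), marked(d,f), marked(e,d), ready(e), ready(f)}
optimal plan length = 2; 2 ≤ 2

Yes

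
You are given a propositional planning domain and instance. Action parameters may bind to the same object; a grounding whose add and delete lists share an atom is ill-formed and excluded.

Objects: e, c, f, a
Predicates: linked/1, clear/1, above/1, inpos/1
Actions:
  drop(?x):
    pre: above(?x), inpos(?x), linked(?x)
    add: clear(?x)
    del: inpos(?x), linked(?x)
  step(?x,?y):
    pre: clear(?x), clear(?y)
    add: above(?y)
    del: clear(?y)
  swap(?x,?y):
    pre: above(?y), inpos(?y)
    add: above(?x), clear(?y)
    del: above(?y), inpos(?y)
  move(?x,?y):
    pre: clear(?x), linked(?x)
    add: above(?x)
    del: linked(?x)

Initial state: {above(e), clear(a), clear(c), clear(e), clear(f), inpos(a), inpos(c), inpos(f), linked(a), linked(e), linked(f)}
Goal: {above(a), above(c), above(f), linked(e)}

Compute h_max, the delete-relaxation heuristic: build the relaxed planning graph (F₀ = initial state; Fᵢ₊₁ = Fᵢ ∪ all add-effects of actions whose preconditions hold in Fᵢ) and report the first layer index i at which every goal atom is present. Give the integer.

F0 = init (11 atoms)
F1 = F0 ∪ {above(a), above(c), above(f)}  (14 atoms)
goal ⊆ F1  ⇒  h_max = 1

1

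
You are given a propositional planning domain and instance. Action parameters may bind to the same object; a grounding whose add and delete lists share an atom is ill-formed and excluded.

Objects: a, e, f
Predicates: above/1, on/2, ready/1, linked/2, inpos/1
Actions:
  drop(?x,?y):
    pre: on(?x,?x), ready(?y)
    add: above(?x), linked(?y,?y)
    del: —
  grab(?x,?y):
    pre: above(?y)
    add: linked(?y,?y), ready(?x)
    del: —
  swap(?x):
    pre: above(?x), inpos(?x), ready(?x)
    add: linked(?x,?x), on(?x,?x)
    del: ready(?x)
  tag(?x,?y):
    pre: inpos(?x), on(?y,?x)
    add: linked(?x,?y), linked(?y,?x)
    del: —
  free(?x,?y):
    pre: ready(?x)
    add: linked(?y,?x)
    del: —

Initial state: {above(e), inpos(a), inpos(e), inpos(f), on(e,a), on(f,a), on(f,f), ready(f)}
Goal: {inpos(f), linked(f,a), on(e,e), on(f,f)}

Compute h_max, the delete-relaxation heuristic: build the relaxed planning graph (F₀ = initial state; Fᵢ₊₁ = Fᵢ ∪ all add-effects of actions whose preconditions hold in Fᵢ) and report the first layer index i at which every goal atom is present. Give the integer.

2

F0 = init (8 atoms)
F1 = F0 ∪ {above(f), linked(a,e), linked(a,f), linked(e,a), linked(e,e), linked(e,f), linked(f,a), linked(f,f), ready(a), ready(e)}  (18 atoms)
F2 = F1 ∪ {linked(a,a), linked(f,e), on(e,e)}  (21 atoms)
goal ⊆ F2  ⇒  h_max = 2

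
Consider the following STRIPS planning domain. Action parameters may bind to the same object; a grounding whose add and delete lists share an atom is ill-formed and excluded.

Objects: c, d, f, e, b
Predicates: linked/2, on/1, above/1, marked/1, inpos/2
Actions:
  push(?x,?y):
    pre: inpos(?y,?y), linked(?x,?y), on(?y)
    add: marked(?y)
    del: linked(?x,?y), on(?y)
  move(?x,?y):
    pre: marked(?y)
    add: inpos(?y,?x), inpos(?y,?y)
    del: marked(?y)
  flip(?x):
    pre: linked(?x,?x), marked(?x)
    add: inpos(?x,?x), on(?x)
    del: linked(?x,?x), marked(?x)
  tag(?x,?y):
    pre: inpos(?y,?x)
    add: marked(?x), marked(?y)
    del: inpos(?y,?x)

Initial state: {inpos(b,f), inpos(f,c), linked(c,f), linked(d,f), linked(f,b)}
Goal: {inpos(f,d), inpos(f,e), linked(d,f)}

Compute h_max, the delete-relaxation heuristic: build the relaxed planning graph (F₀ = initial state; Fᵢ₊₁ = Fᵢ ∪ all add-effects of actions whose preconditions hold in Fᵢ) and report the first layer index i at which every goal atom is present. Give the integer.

F0 = init (5 atoms)
F1 = F0 ∪ {marked(b), marked(c), marked(f)}  (8 atoms)
F2 = F1 ∪ {inpos(b,b), inpos(b,c), inpos(b,d), inpos(b,e), inpos(c,b), inpos(c,c), inpos(c,d), inpos(c,e), inpos(c,f), inpos(f,b), inpos(f,d), inpos(f,e), inpos(f,f)}  (21 atoms)
goal ⊆ F2  ⇒  h_max = 2

2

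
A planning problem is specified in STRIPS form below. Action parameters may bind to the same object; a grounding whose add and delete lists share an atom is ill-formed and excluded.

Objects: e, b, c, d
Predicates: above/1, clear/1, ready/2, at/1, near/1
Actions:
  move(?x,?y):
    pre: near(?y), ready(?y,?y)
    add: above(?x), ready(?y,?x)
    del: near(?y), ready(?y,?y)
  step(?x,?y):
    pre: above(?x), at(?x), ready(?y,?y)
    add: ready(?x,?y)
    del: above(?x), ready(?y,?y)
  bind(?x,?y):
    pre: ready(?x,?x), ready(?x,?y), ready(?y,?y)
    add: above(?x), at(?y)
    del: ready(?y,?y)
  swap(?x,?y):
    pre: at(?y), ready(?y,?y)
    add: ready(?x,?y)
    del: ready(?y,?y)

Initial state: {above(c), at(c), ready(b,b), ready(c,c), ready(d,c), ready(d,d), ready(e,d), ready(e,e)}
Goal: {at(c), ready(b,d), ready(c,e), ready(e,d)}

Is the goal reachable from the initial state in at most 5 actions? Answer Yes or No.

1. step(c,e)  →  {at(c), ready(b,b), ready(c,c), ready(c,e), ready(d,c), ready(d,d), ready(e,d)}
2. bind(b,b)  →  {above(b), at(b), at(c), ready(c,c), ready(c,e), ready(d,c), ready(d,d), ready(e,d)}
3. step(b,d)  →  {at(b), at(c), ready(b,d), ready(c,c), ready(c,e), ready(d,c), ready(e,d)}
optimal plan length = 3; 3 ≤ 5

Yes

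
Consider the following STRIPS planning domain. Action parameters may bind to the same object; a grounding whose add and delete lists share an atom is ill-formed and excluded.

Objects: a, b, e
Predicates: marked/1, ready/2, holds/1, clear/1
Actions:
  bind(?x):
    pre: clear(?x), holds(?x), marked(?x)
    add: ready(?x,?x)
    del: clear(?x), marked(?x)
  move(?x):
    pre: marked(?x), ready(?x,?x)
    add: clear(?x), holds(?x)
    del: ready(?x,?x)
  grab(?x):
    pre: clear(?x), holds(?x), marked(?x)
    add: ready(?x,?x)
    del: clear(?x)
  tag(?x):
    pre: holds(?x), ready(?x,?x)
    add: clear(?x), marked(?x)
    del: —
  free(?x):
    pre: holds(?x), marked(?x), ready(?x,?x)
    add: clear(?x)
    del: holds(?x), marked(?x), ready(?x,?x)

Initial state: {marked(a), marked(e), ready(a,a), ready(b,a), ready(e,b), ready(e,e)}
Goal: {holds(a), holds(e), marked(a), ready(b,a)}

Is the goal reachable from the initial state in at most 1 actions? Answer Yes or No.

1. move(a)  →  {clear(a), holds(a), marked(a), marked(e), ready(b,a), ready(e,b), ready(e,e)}
2. move(e)  →  {clear(a), clear(e), holds(a), holds(e), marked(a), marked(e), ready(b,a), ready(e,b)}
optimal plan length = 2; 2 > 1

No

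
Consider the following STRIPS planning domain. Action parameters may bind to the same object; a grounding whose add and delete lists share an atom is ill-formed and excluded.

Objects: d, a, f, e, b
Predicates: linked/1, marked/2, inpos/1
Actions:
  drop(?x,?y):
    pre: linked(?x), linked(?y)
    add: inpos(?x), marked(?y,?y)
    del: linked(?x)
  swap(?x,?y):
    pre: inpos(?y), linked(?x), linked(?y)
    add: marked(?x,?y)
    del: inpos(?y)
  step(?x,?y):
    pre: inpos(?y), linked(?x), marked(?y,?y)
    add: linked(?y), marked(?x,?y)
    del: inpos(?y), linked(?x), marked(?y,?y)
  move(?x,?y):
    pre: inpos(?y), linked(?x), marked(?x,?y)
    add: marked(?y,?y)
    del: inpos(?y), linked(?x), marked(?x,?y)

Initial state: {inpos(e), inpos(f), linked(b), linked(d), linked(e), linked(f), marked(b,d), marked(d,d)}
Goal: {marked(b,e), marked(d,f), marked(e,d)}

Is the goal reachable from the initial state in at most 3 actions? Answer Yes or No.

No

1. drop(d,d)  →  {inpos(d), inpos(e), inpos(f), linked(b), linked(e), linked(f), marked(b,d), marked(d,d)}
2. swap(b,e)  →  {inpos(d), inpos(f), linked(b), linked(e), linked(f), marked(b,d), marked(b,e), marked(d,d)}
3. step(e,d)  →  {inpos(f), linked(b), linked(d), linked(f), marked(b,d), marked(b,e), marked(e,d)}
4. swap(d,f)  →  {linked(b), linked(d), linked(f), marked(b,d), marked(b,e), marked(d,f), marked(e,d)}
optimal plan length = 4; 4 > 3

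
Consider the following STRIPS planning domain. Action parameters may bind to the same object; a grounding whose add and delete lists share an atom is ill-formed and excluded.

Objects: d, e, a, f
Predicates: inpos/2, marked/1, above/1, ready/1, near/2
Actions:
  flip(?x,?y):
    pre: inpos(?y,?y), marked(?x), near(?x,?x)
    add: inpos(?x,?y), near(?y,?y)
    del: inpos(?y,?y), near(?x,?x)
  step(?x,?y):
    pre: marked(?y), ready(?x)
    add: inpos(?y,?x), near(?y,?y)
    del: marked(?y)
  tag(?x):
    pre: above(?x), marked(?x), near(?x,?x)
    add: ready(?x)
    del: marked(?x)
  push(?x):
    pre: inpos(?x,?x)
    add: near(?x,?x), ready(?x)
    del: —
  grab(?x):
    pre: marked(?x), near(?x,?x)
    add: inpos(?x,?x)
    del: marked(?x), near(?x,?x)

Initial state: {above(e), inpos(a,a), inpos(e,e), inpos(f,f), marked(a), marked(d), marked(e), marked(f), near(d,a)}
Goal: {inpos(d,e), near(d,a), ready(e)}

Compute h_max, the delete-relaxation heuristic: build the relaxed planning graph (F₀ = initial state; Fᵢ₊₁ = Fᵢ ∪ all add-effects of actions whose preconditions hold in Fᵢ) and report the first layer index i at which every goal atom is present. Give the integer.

2

F0 = init (9 atoms)
F1 = F0 ∪ {near(a,a), near(e,e), near(f,f), ready(a), ready(e), ready(f)}  (15 atoms)
F2 = F1 ∪ {inpos(a,e), inpos(a,f), inpos(d,a), inpos(d,e), inpos(d,f), inpos(e,a), inpos(e,f), inpos(f,a), inpos(f,e), near(d,d)}  (25 atoms)
goal ⊆ F2  ⇒  h_max = 2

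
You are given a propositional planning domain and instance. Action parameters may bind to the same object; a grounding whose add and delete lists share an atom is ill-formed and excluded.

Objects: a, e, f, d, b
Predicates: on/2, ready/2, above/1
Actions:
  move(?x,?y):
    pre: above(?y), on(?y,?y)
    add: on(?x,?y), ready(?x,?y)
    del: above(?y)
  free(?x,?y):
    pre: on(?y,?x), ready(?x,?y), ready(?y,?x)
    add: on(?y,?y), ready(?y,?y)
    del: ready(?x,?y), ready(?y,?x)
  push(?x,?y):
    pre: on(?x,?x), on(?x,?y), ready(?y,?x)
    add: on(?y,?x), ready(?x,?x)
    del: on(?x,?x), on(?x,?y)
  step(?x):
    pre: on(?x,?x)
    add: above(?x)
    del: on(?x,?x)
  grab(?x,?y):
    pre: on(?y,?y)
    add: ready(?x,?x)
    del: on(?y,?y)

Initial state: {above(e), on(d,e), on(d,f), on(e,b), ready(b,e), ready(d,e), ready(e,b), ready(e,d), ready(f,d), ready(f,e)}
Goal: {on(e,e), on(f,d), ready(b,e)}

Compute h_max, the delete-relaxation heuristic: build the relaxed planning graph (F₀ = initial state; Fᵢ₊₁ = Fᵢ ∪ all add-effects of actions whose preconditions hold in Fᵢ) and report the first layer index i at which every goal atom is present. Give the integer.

F0 = init (10 atoms)
F1 = F0 ∪ {on(d,d), on(e,e), ready(d,d), ready(e,e)}  (14 atoms)
F2 = F1 ∪ {above(d), on(a,e), on(b,e), on(e,d), on(f,d), on(f,e), ready(a,a), ready(a,e), ready(b,b), ready(f,f)}  (24 atoms)
goal ⊆ F2  ⇒  h_max = 2

2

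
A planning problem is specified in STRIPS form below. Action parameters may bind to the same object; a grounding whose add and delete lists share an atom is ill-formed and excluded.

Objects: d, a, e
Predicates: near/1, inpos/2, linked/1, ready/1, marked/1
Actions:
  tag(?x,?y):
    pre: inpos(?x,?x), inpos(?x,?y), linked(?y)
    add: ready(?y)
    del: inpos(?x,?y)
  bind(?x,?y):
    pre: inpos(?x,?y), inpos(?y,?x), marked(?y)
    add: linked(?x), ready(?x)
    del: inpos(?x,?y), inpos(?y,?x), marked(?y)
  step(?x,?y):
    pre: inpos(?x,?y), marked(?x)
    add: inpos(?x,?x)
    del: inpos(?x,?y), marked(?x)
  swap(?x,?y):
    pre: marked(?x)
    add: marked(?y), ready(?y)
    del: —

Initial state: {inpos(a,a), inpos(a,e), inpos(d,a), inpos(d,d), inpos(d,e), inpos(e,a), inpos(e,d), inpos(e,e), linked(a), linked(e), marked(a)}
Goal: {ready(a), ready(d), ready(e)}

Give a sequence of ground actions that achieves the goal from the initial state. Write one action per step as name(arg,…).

tag(d,a); tag(d,e); swap(a,d)

1. tag(d,a)  →  {inpos(a,a), inpos(a,e), inpos(d,d), inpos(d,e), inpos(e,a), inpos(e,d), inpos(e,e), linked(a), linked(e), marked(a), ready(a)}
2. tag(d,e)  →  {inpos(a,a), inpos(a,e), inpos(d,d), inpos(e,a), inpos(e,d), inpos(e,e), linked(a), linked(e), marked(a), ready(a), ready(e)}
3. swap(a,d)  →  {inpos(a,a), inpos(a,e), inpos(d,d), inpos(e,a), inpos(e,d), inpos(e,e), linked(a), linked(e), marked(a), marked(d), ready(a), ready(d), ready(e)}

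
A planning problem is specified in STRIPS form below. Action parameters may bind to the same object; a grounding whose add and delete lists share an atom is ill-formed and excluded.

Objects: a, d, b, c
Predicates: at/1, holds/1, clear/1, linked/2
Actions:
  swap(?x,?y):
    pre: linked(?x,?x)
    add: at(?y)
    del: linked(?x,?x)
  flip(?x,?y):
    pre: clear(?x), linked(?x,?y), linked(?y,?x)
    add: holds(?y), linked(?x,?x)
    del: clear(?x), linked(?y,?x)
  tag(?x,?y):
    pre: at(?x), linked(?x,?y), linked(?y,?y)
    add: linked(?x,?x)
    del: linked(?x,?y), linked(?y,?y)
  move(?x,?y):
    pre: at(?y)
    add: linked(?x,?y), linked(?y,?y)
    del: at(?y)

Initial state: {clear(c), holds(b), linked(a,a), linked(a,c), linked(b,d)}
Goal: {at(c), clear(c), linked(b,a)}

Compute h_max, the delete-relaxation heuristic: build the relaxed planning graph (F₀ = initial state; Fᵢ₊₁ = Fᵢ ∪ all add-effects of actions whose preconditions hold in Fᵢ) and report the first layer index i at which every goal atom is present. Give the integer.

F0 = init (5 atoms)
F1 = F0 ∪ {at(a), at(b), at(c), at(d)}  (9 atoms)
F2 = F1 ∪ {linked(a,b), linked(a,d), linked(b,a), linked(b,b), linked(b,c), linked(c,a), linked(c,b), linked(c,c), linked(c,d), linked(d,a), linked(d,b), linked(d,c), linked(d,d)}  (22 atoms)
goal ⊆ F2  ⇒  h_max = 2

2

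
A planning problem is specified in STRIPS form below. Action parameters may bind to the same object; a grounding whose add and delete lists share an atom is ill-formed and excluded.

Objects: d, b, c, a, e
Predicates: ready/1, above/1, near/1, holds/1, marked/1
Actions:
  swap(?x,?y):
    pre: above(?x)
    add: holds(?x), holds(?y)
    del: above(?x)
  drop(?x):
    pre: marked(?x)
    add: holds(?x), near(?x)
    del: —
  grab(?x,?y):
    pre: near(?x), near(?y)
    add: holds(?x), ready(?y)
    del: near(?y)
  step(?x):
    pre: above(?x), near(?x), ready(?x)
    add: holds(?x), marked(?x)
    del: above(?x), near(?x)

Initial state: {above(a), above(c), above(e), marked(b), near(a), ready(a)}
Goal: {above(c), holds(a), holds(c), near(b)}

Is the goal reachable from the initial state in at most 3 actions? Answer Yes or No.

Yes

1. swap(a,c)  →  {above(c), above(e), holds(a), holds(c), marked(b), near(a), ready(a)}
2. drop(b)  →  {above(c), above(e), holds(a), holds(b), holds(c), marked(b), near(a), near(b), ready(a)}
optimal plan length = 2; 2 ≤ 3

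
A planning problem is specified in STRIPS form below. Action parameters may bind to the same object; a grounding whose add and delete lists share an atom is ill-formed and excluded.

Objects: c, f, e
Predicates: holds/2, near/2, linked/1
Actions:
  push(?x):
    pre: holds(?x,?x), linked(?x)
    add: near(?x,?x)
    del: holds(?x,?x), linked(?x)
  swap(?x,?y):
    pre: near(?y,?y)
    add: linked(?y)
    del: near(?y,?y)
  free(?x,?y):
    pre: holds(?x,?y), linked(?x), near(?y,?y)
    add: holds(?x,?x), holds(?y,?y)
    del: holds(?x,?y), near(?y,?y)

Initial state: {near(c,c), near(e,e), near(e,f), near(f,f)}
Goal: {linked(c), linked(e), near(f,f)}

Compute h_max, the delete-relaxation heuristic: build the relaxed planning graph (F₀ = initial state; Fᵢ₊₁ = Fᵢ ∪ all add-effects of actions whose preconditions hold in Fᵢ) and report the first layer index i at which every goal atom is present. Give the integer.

F0 = init (4 atoms)
F1 = F0 ∪ {linked(c), linked(e), linked(f)}  (7 atoms)
goal ⊆ F1  ⇒  h_max = 1

1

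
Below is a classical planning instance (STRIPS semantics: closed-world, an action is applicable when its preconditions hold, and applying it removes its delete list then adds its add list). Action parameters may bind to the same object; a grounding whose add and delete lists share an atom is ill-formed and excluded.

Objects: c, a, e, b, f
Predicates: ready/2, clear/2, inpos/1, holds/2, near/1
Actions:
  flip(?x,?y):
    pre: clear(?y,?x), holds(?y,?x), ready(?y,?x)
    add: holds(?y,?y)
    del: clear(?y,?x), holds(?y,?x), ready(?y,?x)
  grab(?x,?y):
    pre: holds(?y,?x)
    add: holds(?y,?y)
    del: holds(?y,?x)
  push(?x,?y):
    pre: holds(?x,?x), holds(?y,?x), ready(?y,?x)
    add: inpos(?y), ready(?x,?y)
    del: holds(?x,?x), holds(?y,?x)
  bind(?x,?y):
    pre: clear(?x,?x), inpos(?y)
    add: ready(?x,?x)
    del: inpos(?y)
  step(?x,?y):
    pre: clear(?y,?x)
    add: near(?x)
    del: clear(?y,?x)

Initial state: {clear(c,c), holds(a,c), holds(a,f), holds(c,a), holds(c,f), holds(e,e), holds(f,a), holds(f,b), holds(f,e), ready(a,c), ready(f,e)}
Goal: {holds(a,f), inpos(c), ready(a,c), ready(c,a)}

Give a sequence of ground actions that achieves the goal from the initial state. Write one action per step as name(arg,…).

1. grab(a,c)  →  {clear(c,c), holds(a,c), holds(a,f), holds(c,c), holds(c,f), holds(e,e), holds(f,a), holds(f,b), holds(f,e), ready(a,c), ready(f,e)}
2. push(c,a)  →  {clear(c,c), holds(a,f), holds(c,f), holds(e,e), holds(f,a), holds(f,b), holds(f,e), inpos(a), ready(a,c), ready(c,a), ready(f,e)}
3. grab(f,c)  →  {clear(c,c), holds(a,f), holds(c,c), holds(e,e), holds(f,a), holds(f,b), holds(f,e), inpos(a), ready(a,c), ready(c,a), ready(f,e)}
4. bind(c,a)  →  {clear(c,c), holds(a,f), holds(c,c), holds(e,e), holds(f,a), holds(f,b), holds(f,e), ready(a,c), ready(c,a), ready(c,c), ready(f,e)}
5. push(c,c)  →  {clear(c,c), holds(a,f), holds(e,e), holds(f,a), holds(f,b), holds(f,e), inpos(c), ready(a,c), ready(c,a), ready(c,c), ready(f,e)}

grab(a,c); push(c,a); grab(f,c); bind(c,a); push(c,c)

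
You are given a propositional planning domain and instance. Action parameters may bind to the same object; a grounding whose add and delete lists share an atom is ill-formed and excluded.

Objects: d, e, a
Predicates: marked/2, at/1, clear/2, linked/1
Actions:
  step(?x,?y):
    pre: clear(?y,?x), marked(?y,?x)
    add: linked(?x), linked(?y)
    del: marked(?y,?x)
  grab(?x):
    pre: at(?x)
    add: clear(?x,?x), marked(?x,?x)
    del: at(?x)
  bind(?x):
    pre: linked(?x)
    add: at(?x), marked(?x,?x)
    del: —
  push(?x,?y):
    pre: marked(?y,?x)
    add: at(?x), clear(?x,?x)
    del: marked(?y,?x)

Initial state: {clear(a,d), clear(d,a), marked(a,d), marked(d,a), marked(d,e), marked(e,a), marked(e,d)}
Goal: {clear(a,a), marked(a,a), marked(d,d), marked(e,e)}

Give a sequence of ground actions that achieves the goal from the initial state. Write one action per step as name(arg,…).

step(d,a); bind(d); bind(a); grab(a); push(e,d); grab(e)

1. step(d,a)  →  {clear(a,d), clear(d,a), linked(a), linked(d), marked(d,a), marked(d,e), marked(e,a), marked(e,d)}
2. bind(d)  →  {at(d), clear(a,d), clear(d,a), linked(a), linked(d), marked(d,a), marked(d,d), marked(d,e), marked(e,a), marked(e,d)}
3. bind(a)  →  {at(a), at(d), clear(a,d), clear(d,a), linked(a), linked(d), marked(a,a), marked(d,a), marked(d,d), marked(d,e), marked(e,a), marked(e,d)}
4. grab(a)  →  {at(d), clear(a,a), clear(a,d), clear(d,a), linked(a), linked(d), marked(a,a), marked(d,a), marked(d,d), marked(d,e), marked(e,a), marked(e,d)}
5. push(e,d)  →  {at(d), at(e), clear(a,a), clear(a,d), clear(d,a), clear(e,e), linked(a), linked(d), marked(a,a), marked(d,a), marked(d,d), marked(e,a), marked(e,d)}
6. grab(e)  →  {at(d), clear(a,a), clear(a,d), clear(d,a), clear(e,e), linked(a), linked(d), marked(a,a), marked(d,a), marked(d,d), marked(e,a), marked(e,d), marked(e,e)}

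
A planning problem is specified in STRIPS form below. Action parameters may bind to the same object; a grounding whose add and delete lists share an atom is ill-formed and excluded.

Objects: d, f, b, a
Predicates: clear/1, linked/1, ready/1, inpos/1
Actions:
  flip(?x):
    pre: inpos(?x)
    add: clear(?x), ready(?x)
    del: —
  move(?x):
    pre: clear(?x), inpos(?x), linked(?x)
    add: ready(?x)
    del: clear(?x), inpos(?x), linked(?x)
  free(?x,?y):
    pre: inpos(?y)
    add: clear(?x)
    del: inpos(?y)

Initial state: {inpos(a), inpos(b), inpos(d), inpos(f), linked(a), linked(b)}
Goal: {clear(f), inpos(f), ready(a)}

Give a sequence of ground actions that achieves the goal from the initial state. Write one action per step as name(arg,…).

1. flip(f)  →  {clear(f), inpos(a), inpos(b), inpos(d), inpos(f), linked(a), linked(b), ready(f)}
2. flip(a)  →  {clear(a), clear(f), inpos(a), inpos(b), inpos(d), inpos(f), linked(a), linked(b), ready(a), ready(f)}

flip(f); flip(a)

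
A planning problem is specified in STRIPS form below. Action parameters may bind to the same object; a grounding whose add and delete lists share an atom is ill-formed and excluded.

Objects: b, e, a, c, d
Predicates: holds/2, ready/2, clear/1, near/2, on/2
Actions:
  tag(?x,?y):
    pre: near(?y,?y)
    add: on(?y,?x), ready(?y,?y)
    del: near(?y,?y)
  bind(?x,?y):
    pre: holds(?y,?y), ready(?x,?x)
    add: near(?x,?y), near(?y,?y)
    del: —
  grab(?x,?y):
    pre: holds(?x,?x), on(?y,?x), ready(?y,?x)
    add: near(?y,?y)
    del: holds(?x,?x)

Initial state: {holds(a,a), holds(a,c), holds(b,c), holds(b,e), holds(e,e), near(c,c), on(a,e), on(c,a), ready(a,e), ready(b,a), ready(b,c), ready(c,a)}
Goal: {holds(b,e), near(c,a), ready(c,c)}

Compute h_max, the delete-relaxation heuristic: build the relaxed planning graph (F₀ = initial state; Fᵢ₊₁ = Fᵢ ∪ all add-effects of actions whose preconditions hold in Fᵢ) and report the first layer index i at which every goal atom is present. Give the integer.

F0 = init (12 atoms)
F1 = F0 ∪ {near(a,a), on(c,b), on(c,c), on(c,d), on(c,e), ready(c,c)}  (18 atoms)
F2 = F1 ∪ {near(c,a), near(c,e), near(e,e), on(a,a), on(a,b), on(a,c), on(a,d), ready(a,a)}  (26 atoms)
goal ⊆ F2  ⇒  h_max = 2

2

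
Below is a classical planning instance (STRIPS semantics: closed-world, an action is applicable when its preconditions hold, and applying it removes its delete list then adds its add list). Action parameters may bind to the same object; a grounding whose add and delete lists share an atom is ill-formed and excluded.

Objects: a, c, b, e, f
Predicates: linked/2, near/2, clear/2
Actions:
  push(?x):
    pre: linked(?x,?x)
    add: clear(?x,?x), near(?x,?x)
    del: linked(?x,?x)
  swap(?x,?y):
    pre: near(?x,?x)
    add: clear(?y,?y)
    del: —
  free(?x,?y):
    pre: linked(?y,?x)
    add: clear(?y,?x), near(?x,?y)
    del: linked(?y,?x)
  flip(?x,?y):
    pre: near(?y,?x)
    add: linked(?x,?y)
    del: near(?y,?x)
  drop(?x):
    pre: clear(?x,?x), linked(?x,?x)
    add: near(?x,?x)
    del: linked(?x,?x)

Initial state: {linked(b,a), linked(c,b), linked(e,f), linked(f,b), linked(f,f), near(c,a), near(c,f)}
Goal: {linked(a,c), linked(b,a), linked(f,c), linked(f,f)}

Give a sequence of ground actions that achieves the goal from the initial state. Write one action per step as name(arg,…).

flip(a,c); flip(f,c)

1. flip(a,c)  →  {linked(a,c), linked(b,a), linked(c,b), linked(e,f), linked(f,b), linked(f,f), near(c,f)}
2. flip(f,c)  →  {linked(a,c), linked(b,a), linked(c,b), linked(e,f), linked(f,b), linked(f,c), linked(f,f)}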